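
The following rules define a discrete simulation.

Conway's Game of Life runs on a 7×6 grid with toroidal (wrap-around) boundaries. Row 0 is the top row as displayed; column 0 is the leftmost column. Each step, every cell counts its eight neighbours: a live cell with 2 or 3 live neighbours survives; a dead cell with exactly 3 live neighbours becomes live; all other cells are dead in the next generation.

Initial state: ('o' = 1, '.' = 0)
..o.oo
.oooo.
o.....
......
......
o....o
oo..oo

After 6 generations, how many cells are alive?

8

step 0: ..o.oo
.oooo.
o.....
......
......
o....o
oo..oo
step 1: ......
ooo.o.
.ooo..
......
......
.o..o.
.o.o..
step 2: o..o..
o.....
o..o..
..o...
......
..o...
..o...
step 3: .o....
oo...o
.o....
......
......
......
.ooo..
step 4: ......
.oo...
.o....
......
......
..o...
.oo...
step 5: ......
.oo...
.oo...
......
......
.oo...
.oo...
step 6: ......
.oo...
.oo...
......
......
.oo...
.oo...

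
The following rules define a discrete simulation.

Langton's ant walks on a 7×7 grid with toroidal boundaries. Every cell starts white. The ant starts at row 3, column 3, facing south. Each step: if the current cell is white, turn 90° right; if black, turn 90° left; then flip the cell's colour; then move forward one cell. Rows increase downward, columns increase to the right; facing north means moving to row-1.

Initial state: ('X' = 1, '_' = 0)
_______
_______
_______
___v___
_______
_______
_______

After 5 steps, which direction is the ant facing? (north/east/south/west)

gen 0: _______
_______
_______
___v___
_______
_______
_______
gen 1: _______
_______
_______
__<X___
_______
_______
_______
gen 2: _______
_______
__^____
__XX___
_______
_______
_______
gen 3: _______
_______
__X>___
__XX___
_______
_______
_______
gen 4: _______
_______
__XX___
__Xv___
_______
_______
_______
gen 5: _______
_______
__XX___
__X_>__
_______
_______
_______

east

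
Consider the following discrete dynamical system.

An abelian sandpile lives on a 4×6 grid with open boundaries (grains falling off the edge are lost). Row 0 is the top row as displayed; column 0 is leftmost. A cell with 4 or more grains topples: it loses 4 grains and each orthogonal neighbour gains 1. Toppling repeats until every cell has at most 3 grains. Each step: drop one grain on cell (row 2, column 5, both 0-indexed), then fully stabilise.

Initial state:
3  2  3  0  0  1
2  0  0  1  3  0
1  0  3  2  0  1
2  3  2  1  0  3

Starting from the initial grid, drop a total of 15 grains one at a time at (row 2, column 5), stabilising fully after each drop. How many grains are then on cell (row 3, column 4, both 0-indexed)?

0) 3  2  3  0  0  1
2  0  0  1  3  0
1  0  3  2  0  1
2  3  2  1  0  3
1) 3  2  3  0  0  1
2  0  0  1  3  0
1  0  3  2  0  2
2  3  2  1  0  3
2) 3  2  3  0  0  1
2  0  0  1  3  0
1  0  3  2  0  3
2  3  2  1  0  3
3) 3  2  3  0  0  1
2  0  0  1  3  1
1  0  3  2  1  1
2  3  2  1  1  0
4) 3  2  3  0  0  1
2  0  0  1  3  1
1  0  3  2  1  2
2  3  2  1  1  0
5) 3  2  3  0  0  1
2  0  0  1  3  1
1  0  3  2  1  3
2  3  2  1  1  0
6) 3  2  3  0  0  1
2  0  0  1  3  2
1  0  3  2  2  0
2  3  2  1  1  1
7) 3  2  3  0  0  1
2  0  0  1  3  2
1  0  3  2  2  1
2  3  2  1  1  1
8) 3  2  3  0  0  1
2  0  0  1  3  2
1  0  3  2  2  2
2  3  2  1  1  1
9) 3  2  3  0  0  1
2  0  0  1  3  2
1  0  3  2  2  3
2  3  2  1  1  1
10) 3  2  3  0  0  1
2  0  0  1  3  3
1  0  3  2  3  0
2  3  2  1  1  2
11) 3  2  3  0  0  1
2  0  0  1  3  3
1  0  3  2  3  1
2  3  2  1  1  2
12) 3  2  3  0  0  1
2  0  0  1  3  3
1  0  3  2  3  2
2  3  2  1  1  2
13) 3  2  3  0  0  1
2  0  0  1  3  3
1  0  3  2  3  3
2  3  2  1  1  2
14) 3  2  3  0  1  2
2  0  0  2  1  1
1  0  3  3  1  2
2  3  2  1  2  3
15) 3  2  3  0  1  2
2  0  0  2  1  1
1  0  3  3  1  3
2  3  2  1  2  3

2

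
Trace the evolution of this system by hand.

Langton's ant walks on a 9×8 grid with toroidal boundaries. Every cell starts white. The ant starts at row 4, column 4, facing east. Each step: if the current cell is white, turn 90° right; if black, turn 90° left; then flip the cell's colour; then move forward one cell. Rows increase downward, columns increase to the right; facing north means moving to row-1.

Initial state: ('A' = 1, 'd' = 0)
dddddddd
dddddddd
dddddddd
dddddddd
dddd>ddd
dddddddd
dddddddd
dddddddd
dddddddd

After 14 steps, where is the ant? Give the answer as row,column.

3,3

k=0  dddddddd
dddddddd
dddddddd
dddddddd
dddd>ddd
dddddddd
dddddddd
dddddddd
dddddddd
k=1  dddddddd
dddddddd
dddddddd
dddddddd
ddddAddd
ddddvddd
dddddddd
dddddddd
dddddddd
k=2  dddddddd
dddddddd
dddddddd
dddddddd
ddddAddd
ddd<Addd
dddddddd
dddddddd
dddddddd
k=3  dddddddd
dddddddd
dddddddd
dddddddd
ddd^Addd
dddAAddd
dddddddd
dddddddd
dddddddd
k=4  dddddddd
dddddddd
dddddddd
dddddddd
dddA>ddd
dddAAddd
dddddddd
dddddddd
dddddddd
k=5  dddddddd
dddddddd
dddddddd
dddd^ddd
dddAdddd
dddAAddd
dddddddd
dddddddd
dddddddd
k=6  dddddddd
dddddddd
dddddddd
ddddA>dd
dddAdddd
dddAAddd
dddddddd
dddddddd
dddddddd
k=7  dddddddd
dddddddd
dddddddd
ddddAAdd
dddAdvdd
dddAAddd
dddddddd
dddddddd
dddddddd
k=8  dddddddd
dddddddd
dddddddd
ddddAAdd
dddA<Add
dddAAddd
dddddddd
dddddddd
dddddddd
k=9  dddddddd
dddddddd
dddddddd
dddd^Add
dddAAAdd
dddAAddd
dddddddd
dddddddd
dddddddd
k=10  dddddddd
dddddddd
dddddddd
ddd<dAdd
dddAAAdd
dddAAddd
dddddddd
dddddddd
dddddddd
k=11  dddddddd
dddddddd
ddd^dddd
dddAdAdd
dddAAAdd
dddAAddd
dddddddd
dddddddd
dddddddd
k=12  dddddddd
dddddddd
dddA>ddd
dddAdAdd
dddAAAdd
dddAAddd
dddddddd
dddddddd
dddddddd
k=13  dddddddd
dddddddd
dddAAddd
dddAvAdd
dddAAAdd
dddAAddd
dddddddd
dddddddd
dddddddd
k=14  dddddddd
dddddddd
dddAAddd
ddd<AAdd
dddAAAdd
dddAAddd
dddddddd
dddddddd
dddddddd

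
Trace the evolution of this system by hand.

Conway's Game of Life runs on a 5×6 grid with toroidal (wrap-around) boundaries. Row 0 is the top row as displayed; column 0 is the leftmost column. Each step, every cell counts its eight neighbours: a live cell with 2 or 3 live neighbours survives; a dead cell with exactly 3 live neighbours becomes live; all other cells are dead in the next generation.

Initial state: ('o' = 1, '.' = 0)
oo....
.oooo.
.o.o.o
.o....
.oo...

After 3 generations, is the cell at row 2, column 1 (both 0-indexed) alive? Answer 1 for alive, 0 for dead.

0

t=0: oo....
.oooo.
.o.o.o
.o....
.oo...
t=1: o.....
...ooo
.o.o..
.o....
..o...
t=2: ...ooo
o.oooo
o..o..
.o....
.o....
t=3: .o....
ooo...
o..o..
ooo...
o.o.o.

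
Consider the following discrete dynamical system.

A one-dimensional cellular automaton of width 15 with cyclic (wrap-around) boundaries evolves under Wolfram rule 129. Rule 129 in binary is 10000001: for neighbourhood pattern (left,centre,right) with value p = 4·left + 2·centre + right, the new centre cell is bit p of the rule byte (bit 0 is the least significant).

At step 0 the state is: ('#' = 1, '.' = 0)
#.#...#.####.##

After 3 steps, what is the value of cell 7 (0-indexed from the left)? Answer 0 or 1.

0

step 0: #.#...#.####.##
step 1: ....#....##...#
step 2: .##...##....#..
step 3: ....#....##...#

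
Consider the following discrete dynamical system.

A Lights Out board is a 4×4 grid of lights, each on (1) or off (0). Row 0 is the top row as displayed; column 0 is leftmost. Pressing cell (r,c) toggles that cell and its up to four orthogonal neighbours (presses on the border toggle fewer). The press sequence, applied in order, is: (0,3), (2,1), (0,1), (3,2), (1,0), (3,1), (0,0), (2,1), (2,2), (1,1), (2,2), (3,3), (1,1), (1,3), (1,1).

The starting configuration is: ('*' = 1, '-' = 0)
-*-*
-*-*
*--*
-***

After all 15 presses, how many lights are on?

0) -*-*
-*-*
*--*
-***
1) -**-
-*--
*--*
-***
2) -**-
----
-***
--**
3) *---
-*--
-***
--**
4) *---
-*--
-*-*
-*--
5) ----
*---
**-*
-*--
6) ----
*---
*--*
*-*-
7) **--
----
*--*
*-*-
8) **--
-*--
-***
***-
9) **--
-**-
----
**--
10) *---
*---
-*--
**--
11) *---
*-*-
--**
***-
12) *---
*-*-
--*-
**-*
13) **--
-*--
-**-
**-*
14) **-*
-***
-***
**-*
15) *--*
*--*
--**
**-*

9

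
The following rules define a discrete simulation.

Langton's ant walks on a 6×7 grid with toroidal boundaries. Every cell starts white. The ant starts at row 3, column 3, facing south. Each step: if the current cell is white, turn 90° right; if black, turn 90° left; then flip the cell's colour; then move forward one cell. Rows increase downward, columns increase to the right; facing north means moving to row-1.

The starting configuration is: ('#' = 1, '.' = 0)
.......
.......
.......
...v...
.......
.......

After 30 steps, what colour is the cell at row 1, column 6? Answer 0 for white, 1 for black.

t=0: .......
.......
.......
...v...
.......
.......
t=1: .......
.......
.......
..<#...
.......
.......
t=2: .......
.......
..^....
..##...
.......
.......
t=3: .......
.......
..#>...
..##...
.......
.......
t=4: .......
.......
..##...
..#v...
.......
.......
t=5: .......
.......
..##...
..#.>..
.......
.......
t=6: .......
.......
..##...
..#.#..
....v..
.......
t=7: .......
.......
..##...
..#.#..
...<#..
.......
t=8: .......
.......
..##...
..#^#..
...##..
.......
t=9: .......
.......
..##...
..##>..
...##..
.......
t=10: .......
.......
..##^..
..##...
...##..
.......
t=11: .......
.......
..###>.
..##...
...##..
.......
t=12: .......
.......
..####.
..##.v.
...##..
.......
t=13: .......
.......
..####.
..##<#.
...##..
.......
t=14: .......
.......
..##^#.
..####.
...##..
.......
t=15: .......
.......
..#<.#.
..####.
...##..
.......
t=16: .......
.......
..#..#.
..#v##.
...##..
.......
t=17: .......
.......
..#..#.
..#.>#.
...##..
.......
t=18: .......
.......
..#.^#.
..#..#.
...##..
.......
t=19: .......
.......
..#.#>.
..#..#.
...##..
.......
t=20: .......
.....^.
..#.#..
..#..#.
...##..
.......
t=21: .......
.....#>
..#.#..
..#..#.
...##..
.......
t=22: .......
.....##
..#.#.v
..#..#.
...##..
.......
t=23: .......
.....##
..#.#<#
..#..#.
...##..
.......
t=24: .......
.....^#
..#.###
..#..#.
...##..
.......
t=25: .......
....<.#
..#.###
..#..#.
...##..
.......
t=26: ....^..
....#.#
..#.###
..#..#.
...##..
.......
t=27: ....#>.
....#.#
..#.###
..#..#.
...##..
.......
t=28: ....##.
....#v#
..#.###
..#..#.
...##..
.......
t=29: ....##.
....<##
..#.###
..#..#.
...##..
.......
t=30: ....##.
.....##
..#.v##
..#..#.
...##..
.......

1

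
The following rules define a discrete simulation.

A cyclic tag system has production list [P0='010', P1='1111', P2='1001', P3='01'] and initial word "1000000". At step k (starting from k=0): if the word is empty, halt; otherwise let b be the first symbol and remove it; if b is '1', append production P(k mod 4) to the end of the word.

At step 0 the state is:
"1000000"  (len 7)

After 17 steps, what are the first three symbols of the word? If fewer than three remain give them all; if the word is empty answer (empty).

gen 0: "1000000"  (len 7)
gen 1: "000000010"  (len 9)
gen 2: "00000010"  (len 8)
gen 3: "0000010"  (len 7)
gen 4: "000010"  (len 6)
gen 5: "00010"  (len 5)
gen 6: "0010"  (len 4)
gen 7: "010"  (len 3)
gen 8: "10"  (len 2)
gen 9: "0010"  (len 4)
gen 10: "010"  (len 3)
gen 11: "10"  (len 2)
gen 12: "001"  (len 3)
gen 13: "01"  (len 2)
gen 14: "1"  (len 1)
gen 15: "1001"  (len 4)
gen 16: "00101"  (len 5)
gen 17: "0101"  (len 4)

010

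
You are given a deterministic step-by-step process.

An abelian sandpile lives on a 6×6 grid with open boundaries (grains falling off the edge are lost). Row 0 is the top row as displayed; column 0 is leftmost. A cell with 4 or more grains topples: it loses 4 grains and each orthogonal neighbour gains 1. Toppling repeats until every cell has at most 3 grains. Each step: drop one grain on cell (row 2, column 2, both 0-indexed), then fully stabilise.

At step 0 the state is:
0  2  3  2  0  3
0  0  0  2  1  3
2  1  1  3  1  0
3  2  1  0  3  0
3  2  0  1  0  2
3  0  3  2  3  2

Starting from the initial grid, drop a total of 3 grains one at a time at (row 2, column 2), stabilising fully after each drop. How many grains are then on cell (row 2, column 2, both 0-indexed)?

1

0) 0  2  3  2  0  3
0  0  0  2  1  3
2  1  1  3  1  0
3  2  1  0  3  0
3  2  0  1  0  2
3  0  3  2  3  2
1) 0  2  3  2  0  3
0  0  0  2  1  3
2  1  2  3  1  0
3  2  1  0  3  0
3  2  0  1  0  2
3  0  3  2  3  2
2) 0  2  3  2  0  3
0  0  0  2  1  3
2  1  3  3  1  0
3  2  1  0  3  0
3  2  0  1  0  2
3  0  3  2  3  2
3) 0  2  3  2  0  3
0  0  1  3  1  3
2  2  1  0  2  0
3  2  2  1  3  0
3  2  0  1  0  2
3  0  3  2  3  2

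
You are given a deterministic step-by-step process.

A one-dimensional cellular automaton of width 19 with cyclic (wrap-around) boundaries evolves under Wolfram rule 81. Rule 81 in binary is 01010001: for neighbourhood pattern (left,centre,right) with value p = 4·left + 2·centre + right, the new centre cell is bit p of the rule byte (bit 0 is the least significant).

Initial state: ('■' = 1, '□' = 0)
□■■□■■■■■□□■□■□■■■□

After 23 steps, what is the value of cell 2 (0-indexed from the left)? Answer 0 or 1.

t=0: □■■□■■■■■□□■□■□■■■□
t=1: □□■□□□□□■■□□□□□□□■■
t=2: ■□□■■■■□□■■■■■■■□□■
t=3: ■■□□□□■■□□□□□□□■■□□
t=4: □■■■■□□■■■■■■■□□■■□
t=5: □□□□■■□□□□□□□■■□□■■
t=6: ■■■□□■■■■■■■□□■■□□■
t=7: □□■■□□□□□□□■■□□■■□□
t=8: ■□□■■■■■■■□□■■□□■■■
t=9: ■■□□□□□□□■■□□■■□□□□
t=10: □■■■■■■■□□■■□□■■■■□
t=11: □□□□□□□■■□□■■□□□□■■
t=12: ■■■■■■□□■■□□■■■■□□■
t=13: □□□□□■■□□■■□□□□■■□□
t=14: ■■■■□□■■□□■■■■□□■■■
t=15: □□□■■□□■■□□□□■■□□□□
t=16: ■■□□■■□□■■■■□□■■■■■
t=17: □■■□□■■□□□□■■□□□□□□
t=18: □□■■□□■■■■□□■■■■■■■
t=19: ■□□■■□□□□■■□□□□□□□■
t=20: ■■□□■■■■□□■■■■■■■□□
t=21: □■■□□□□■■□□□□□□□■■□
t=22: □□■■■■□□■■■■■■■□□■■
t=23: ■□□□□■■□□□□□□□■■□□■

0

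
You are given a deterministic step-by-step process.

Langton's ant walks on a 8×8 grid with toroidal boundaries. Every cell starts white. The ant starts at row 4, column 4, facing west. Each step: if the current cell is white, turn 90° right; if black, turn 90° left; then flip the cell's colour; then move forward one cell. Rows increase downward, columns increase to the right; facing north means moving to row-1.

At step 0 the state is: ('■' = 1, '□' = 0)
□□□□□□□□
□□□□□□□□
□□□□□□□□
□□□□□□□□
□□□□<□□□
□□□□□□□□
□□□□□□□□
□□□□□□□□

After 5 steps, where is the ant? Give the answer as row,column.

k=0  □□□□□□□□
□□□□□□□□
□□□□□□□□
□□□□□□□□
□□□□<□□□
□□□□□□□□
□□□□□□□□
□□□□□□□□
k=1  □□□□□□□□
□□□□□□□□
□□□□□□□□
□□□□^□□□
□□□□■□□□
□□□□□□□□
□□□□□□□□
□□□□□□□□
k=2  □□□□□□□□
□□□□□□□□
□□□□□□□□
□□□□■>□□
□□□□■□□□
□□□□□□□□
□□□□□□□□
□□□□□□□□
k=3  □□□□□□□□
□□□□□□□□
□□□□□□□□
□□□□■■□□
□□□□■v□□
□□□□□□□□
□□□□□□□□
□□□□□□□□
k=4  □□□□□□□□
□□□□□□□□
□□□□□□□□
□□□□■■□□
□□□□<■□□
□□□□□□□□
□□□□□□□□
□□□□□□□□
k=5  □□□□□□□□
□□□□□□□□
□□□□□□□□
□□□□■■□□
□□□□□■□□
□□□□v□□□
□□□□□□□□
□□□□□□□□

5,4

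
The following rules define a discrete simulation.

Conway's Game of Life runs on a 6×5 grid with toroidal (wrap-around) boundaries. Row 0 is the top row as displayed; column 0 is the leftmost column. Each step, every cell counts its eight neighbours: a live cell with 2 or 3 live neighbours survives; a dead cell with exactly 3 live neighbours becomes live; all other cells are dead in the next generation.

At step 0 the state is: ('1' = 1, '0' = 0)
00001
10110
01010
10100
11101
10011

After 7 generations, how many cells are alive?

2

0) 00001
10110
01010
10100
11101
10011
1) 01100
11110
10010
00000
00100
00100
2) 10000
10010
10010
00000
00000
00110
3) 01110
11000
00000
00000
00000
00000
4) 11100
11000
00000
00000
00000
00100
5) 10100
10100
00000
00000
00000
00100
6) 00110
00000
00000
00000
00000
01000
7) 00100
00000
00000
00000
00000
00100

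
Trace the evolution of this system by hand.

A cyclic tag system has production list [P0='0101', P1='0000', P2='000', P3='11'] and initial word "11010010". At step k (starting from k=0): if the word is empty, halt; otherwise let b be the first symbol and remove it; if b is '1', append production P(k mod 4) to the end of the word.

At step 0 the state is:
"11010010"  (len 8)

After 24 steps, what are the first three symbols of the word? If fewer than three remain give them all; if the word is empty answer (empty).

step 0: "11010010"  (len 8)
step 1: "10100100101"  (len 11)
step 2: "01001001010000"  (len 14)
step 3: "1001001010000"  (len 13)
step 4: "00100101000011"  (len 14)
step 5: "0100101000011"  (len 13)
step 6: "100101000011"  (len 12)
step 7: "00101000011000"  (len 14)
step 8: "0101000011000"  (len 13)
step 9: "101000011000"  (len 12)
step 10: "010000110000000"  (len 15)
step 11: "10000110000000"  (len 14)
step 12: "000011000000011"  (len 15)
step 13: "00011000000011"  (len 14)
step 14: "0011000000011"  (len 13)
step 15: "011000000011"  (len 12)
step 16: "11000000011"  (len 11)
step 17: "10000000110101"  (len 14)
step 18: "00000001101010000"  (len 17)
step 19: "0000001101010000"  (len 16)
step 20: "000001101010000"  (len 15)
step 21: "00001101010000"  (len 14)
step 22: "0001101010000"  (len 13)
step 23: "001101010000"  (len 12)
step 24: "01101010000"  (len 11)

011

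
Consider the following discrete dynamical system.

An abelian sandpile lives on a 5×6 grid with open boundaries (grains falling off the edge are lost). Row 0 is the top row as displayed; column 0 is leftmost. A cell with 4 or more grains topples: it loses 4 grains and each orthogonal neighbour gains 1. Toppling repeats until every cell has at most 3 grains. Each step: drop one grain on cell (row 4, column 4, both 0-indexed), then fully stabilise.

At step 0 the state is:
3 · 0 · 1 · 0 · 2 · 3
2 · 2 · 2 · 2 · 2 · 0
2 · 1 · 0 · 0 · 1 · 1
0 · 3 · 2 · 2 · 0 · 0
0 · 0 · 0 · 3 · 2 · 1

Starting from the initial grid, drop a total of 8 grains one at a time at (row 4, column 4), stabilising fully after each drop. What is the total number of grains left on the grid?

42

[0] 3 · 0 · 1 · 0 · 2 · 3
2 · 2 · 2 · 2 · 2 · 0
2 · 1 · 0 · 0 · 1 · 1
0 · 3 · 2 · 2 · 0 · 0
0 · 0 · 0 · 3 · 2 · 1
[1] 3 · 0 · 1 · 0 · 2 · 3
2 · 2 · 2 · 2 · 2 · 0
2 · 1 · 0 · 0 · 1 · 1
0 · 3 · 2 · 2 · 0 · 0
0 · 0 · 0 · 3 · 3 · 1
[2] 3 · 0 · 1 · 0 · 2 · 3
2 · 2 · 2 · 2 · 2 · 0
2 · 1 · 0 · 0 · 1 · 1
0 · 3 · 2 · 3 · 1 · 0
0 · 0 · 1 · 0 · 1 · 2
[3] 3 · 0 · 1 · 0 · 2 · 3
2 · 2 · 2 · 2 · 2 · 0
2 · 1 · 0 · 0 · 1 · 1
0 · 3 · 2 · 3 · 1 · 0
0 · 0 · 1 · 0 · 2 · 2
[4] 3 · 0 · 1 · 0 · 2 · 3
2 · 2 · 2 · 2 · 2 · 0
2 · 1 · 0 · 0 · 1 · 1
0 · 3 · 2 · 3 · 1 · 0
0 · 0 · 1 · 0 · 3 · 2
[5] 3 · 0 · 1 · 0 · 2 · 3
2 · 2 · 2 · 2 · 2 · 0
2 · 1 · 0 · 0 · 1 · 1
0 · 3 · 2 · 3 · 2 · 0
0 · 0 · 1 · 1 · 0 · 3
[6] 3 · 0 · 1 · 0 · 2 · 3
2 · 2 · 2 · 2 · 2 · 0
2 · 1 · 0 · 0 · 1 · 1
0 · 3 · 2 · 3 · 2 · 0
0 · 0 · 1 · 1 · 1 · 3
[7] 3 · 0 · 1 · 0 · 2 · 3
2 · 2 · 2 · 2 · 2 · 0
2 · 1 · 0 · 0 · 1 · 1
0 · 3 · 2 · 3 · 2 · 0
0 · 0 · 1 · 1 · 2 · 3
[8] 3 · 0 · 1 · 0 · 2 · 3
2 · 2 · 2 · 2 · 2 · 0
2 · 1 · 0 · 0 · 1 · 1
0 · 3 · 2 · 3 · 2 · 0
0 · 0 · 1 · 1 · 3 · 3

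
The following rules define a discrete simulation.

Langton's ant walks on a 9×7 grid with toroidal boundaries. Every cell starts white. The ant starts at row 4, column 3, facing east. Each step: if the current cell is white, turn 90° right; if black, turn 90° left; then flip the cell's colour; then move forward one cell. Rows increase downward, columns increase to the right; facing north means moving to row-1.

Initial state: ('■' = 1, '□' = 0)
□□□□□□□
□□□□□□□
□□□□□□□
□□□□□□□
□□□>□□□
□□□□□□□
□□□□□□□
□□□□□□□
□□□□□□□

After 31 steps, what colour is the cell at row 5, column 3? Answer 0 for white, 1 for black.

1

k=0  □□□□□□□
□□□□□□□
□□□□□□□
□□□□□□□
□□□>□□□
□□□□□□□
□□□□□□□
□□□□□□□
□□□□□□□
k=1  □□□□□□□
□□□□□□□
□□□□□□□
□□□□□□□
□□□■□□□
□□□v□□□
□□□□□□□
□□□□□□□
□□□□□□□
k=2  □□□□□□□
□□□□□□□
□□□□□□□
□□□□□□□
□□□■□□□
□□<■□□□
□□□□□□□
□□□□□□□
□□□□□□□
k=3  □□□□□□□
□□□□□□□
□□□□□□□
□□□□□□□
□□^■□□□
□□■■□□□
□□□□□□□
□□□□□□□
□□□□□□□
k=4  □□□□□□□
□□□□□□□
□□□□□□□
□□□□□□□
□□■>□□□
□□■■□□□
□□□□□□□
□□□□□□□
□□□□□□□
k=5  □□□□□□□
□□□□□□□
□□□□□□□
□□□^□□□
□□■□□□□
□□■■□□□
□□□□□□□
□□□□□□□
□□□□□□□
k=6  □□□□□□□
□□□□□□□
□□□□□□□
□□□■>□□
□□■□□□□
□□■■□□□
□□□□□□□
□□□□□□□
□□□□□□□
k=7  □□□□□□□
□□□□□□□
□□□□□□□
□□□■■□□
□□■□v□□
□□■■□□□
□□□□□□□
□□□□□□□
□□□□□□□
k=8  □□□□□□□
□□□□□□□
□□□□□□□
□□□■■□□
□□■<■□□
□□■■□□□
□□□□□□□
□□□□□□□
□□□□□□□
k=9  □□□□□□□
□□□□□□□
□□□□□□□
□□□^■□□
□□■■■□□
□□■■□□□
□□□□□□□
□□□□□□□
□□□□□□□
k=10  □□□□□□□
□□□□□□□
□□□□□□□
□□<□■□□
□□■■■□□
□□■■□□□
□□□□□□□
□□□□□□□
□□□□□□□
k=11  □□□□□□□
□□□□□□□
□□^□□□□
□□■□■□□
□□■■■□□
□□■■□□□
□□□□□□□
□□□□□□□
□□□□□□□
k=12  □□□□□□□
□□□□□□□
□□■>□□□
□□■□■□□
□□■■■□□
□□■■□□□
□□□□□□□
□□□□□□□
□□□□□□□
k=13  □□□□□□□
□□□□□□□
□□■■□□□
□□■v■□□
□□■■■□□
□□■■□□□
□□□□□□□
□□□□□□□
□□□□□□□
k=14  □□□□□□□
□□□□□□□
□□■■□□□
□□<■■□□
□□■■■□□
□□■■□□□
□□□□□□□
□□□□□□□
□□□□□□□
k=15  □□□□□□□
□□□□□□□
□□■■□□□
□□□■■□□
□□v■■□□
□□■■□□□
□□□□□□□
□□□□□□□
□□□□□□□
k=16  □□□□□□□
□□□□□□□
□□■■□□□
□□□■■□□
□□□>■□□
□□■■□□□
□□□□□□□
□□□□□□□
□□□□□□□
k=17  □□□□□□□
□□□□□□□
□□■■□□□
□□□^■□□
□□□□■□□
□□■■□□□
□□□□□□□
□□□□□□□
□□□□□□□
k=18  □□□□□□□
□□□□□□□
□□■■□□□
□□<□■□□
□□□□■□□
□□■■□□□
□□□□□□□
□□□□□□□
□□□□□□□
k=19  □□□□□□□
□□□□□□□
□□^■□□□
□□■□■□□
□□□□■□□
□□■■□□□
□□□□□□□
□□□□□□□
□□□□□□□
k=20  □□□□□□□
□□□□□□□
□<□■□□□
□□■□■□□
□□□□■□□
□□■■□□□
□□□□□□□
□□□□□□□
□□□□□□□
k=21  □□□□□□□
□^□□□□□
□■□■□□□
□□■□■□□
□□□□■□□
□□■■□□□
□□□□□□□
□□□□□□□
□□□□□□□
k=22  □□□□□□□
□■>□□□□
□■□■□□□
□□■□■□□
□□□□■□□
□□■■□□□
□□□□□□□
□□□□□□□
□□□□□□□
k=23  □□□□□□□
□■■□□□□
□■v■□□□
□□■□■□□
□□□□■□□
□□■■□□□
□□□□□□□
□□□□□□□
□□□□□□□
k=24  □□□□□□□
□■■□□□□
□<■■□□□
□□■□■□□
□□□□■□□
□□■■□□□
□□□□□□□
□□□□□□□
□□□□□□□
k=25  □□□□□□□
□■■□□□□
□□■■□□□
□v■□■□□
□□□□■□□
□□■■□□□
□□□□□□□
□□□□□□□
□□□□□□□
k=26  □□□□□□□
□■■□□□□
□□■■□□□
<■■□■□□
□□□□■□□
□□■■□□□
□□□□□□□
□□□□□□□
□□□□□□□
k=27  □□□□□□□
□■■□□□□
^□■■□□□
■■■□■□□
□□□□■□□
□□■■□□□
□□□□□□□
□□□□□□□
□□□□□□□
k=28  □□□□□□□
□■■□□□□
■>■■□□□
■■■□■□□
□□□□■□□
□□■■□□□
□□□□□□□
□□□□□□□
□□□□□□□
k=29  □□□□□□□
□■■□□□□
■■■■□□□
■v■□■□□
□□□□■□□
□□■■□□□
□□□□□□□
□□□□□□□
□□□□□□□
k=30  □□□□□□□
□■■□□□□
■■■■□□□
■□>□■□□
□□□□■□□
□□■■□□□
□□□□□□□
□□□□□□□
□□□□□□□
k=31  □□□□□□□
□■■□□□□
■■^■□□□
■□□□■□□
□□□□■□□
□□■■□□□
□□□□□□□
□□□□□□□
□□□□□□□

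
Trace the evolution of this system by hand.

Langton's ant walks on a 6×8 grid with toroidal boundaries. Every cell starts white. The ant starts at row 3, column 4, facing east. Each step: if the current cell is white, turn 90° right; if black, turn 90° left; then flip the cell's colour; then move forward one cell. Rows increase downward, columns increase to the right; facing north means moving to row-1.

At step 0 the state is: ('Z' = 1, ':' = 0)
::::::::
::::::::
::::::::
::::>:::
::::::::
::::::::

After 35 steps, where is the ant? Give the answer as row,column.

step 0: ::::::::
::::::::
::::::::
::::>:::
::::::::
::::::::
step 1: ::::::::
::::::::
::::::::
::::Z:::
::::v:::
::::::::
step 2: ::::::::
::::::::
::::::::
::::Z:::
:::<Z:::
::::::::
step 3: ::::::::
::::::::
::::::::
:::^Z:::
:::ZZ:::
::::::::
step 4: ::::::::
::::::::
::::::::
:::Z>:::
:::ZZ:::
::::::::
step 5: ::::::::
::::::::
::::^:::
:::Z::::
:::ZZ:::
::::::::
step 6: ::::::::
::::::::
::::Z>::
:::Z::::
:::ZZ:::
::::::::
step 7: ::::::::
::::::::
::::ZZ::
:::Z:v::
:::ZZ:::
::::::::
step 8: ::::::::
::::::::
::::ZZ::
:::Z<Z::
:::ZZ:::
::::::::
step 9: ::::::::
::::::::
::::^Z::
:::ZZZ::
:::ZZ:::
::::::::
step 10: ::::::::
::::::::
:::<:Z::
:::ZZZ::
:::ZZ:::
::::::::
step 11: ::::::::
:::^::::
:::Z:Z::
:::ZZZ::
:::ZZ:::
::::::::
step 12: ::::::::
:::Z>:::
:::Z:Z::
:::ZZZ::
:::ZZ:::
::::::::
step 13: ::::::::
:::ZZ:::
:::ZvZ::
:::ZZZ::
:::ZZ:::
::::::::
step 14: ::::::::
:::ZZ:::
:::<ZZ::
:::ZZZ::
:::ZZ:::
::::::::
step 15: ::::::::
:::ZZ:::
::::ZZ::
:::vZZ::
:::ZZ:::
::::::::
step 16: ::::::::
:::ZZ:::
::::ZZ::
::::>Z::
:::ZZ:::
::::::::
step 17: ::::::::
:::ZZ:::
::::^Z::
:::::Z::
:::ZZ:::
::::::::
step 18: ::::::::
:::ZZ:::
:::<:Z::
:::::Z::
:::ZZ:::
::::::::
step 19: ::::::::
:::^Z:::
:::Z:Z::
:::::Z::
:::ZZ:::
::::::::
step 20: ::::::::
::<:Z:::
:::Z:Z::
:::::Z::
:::ZZ:::
::::::::
step 21: ::^:::::
::Z:Z:::
:::Z:Z::
:::::Z::
:::ZZ:::
::::::::
step 22: ::Z>::::
::Z:Z:::
:::Z:Z::
:::::Z::
:::ZZ:::
::::::::
step 23: ::ZZ::::
::ZvZ:::
:::Z:Z::
:::::Z::
:::ZZ:::
::::::::
step 24: ::ZZ::::
::<ZZ:::
:::Z:Z::
:::::Z::
:::ZZ:::
::::::::
step 25: ::ZZ::::
:::ZZ:::
::vZ:Z::
:::::Z::
:::ZZ:::
::::::::
step 26: ::ZZ::::
:::ZZ:::
:<ZZ:Z::
:::::Z::
:::ZZ:::
::::::::
step 27: ::ZZ::::
:^:ZZ:::
:ZZZ:Z::
:::::Z::
:::ZZ:::
::::::::
step 28: ::ZZ::::
:Z>ZZ:::
:ZZZ:Z::
:::::Z::
:::ZZ:::
::::::::
step 29: ::ZZ::::
:ZZZZ:::
:ZvZ:Z::
:::::Z::
:::ZZ:::
::::::::
step 30: ::ZZ::::
:ZZZZ:::
:Z:>:Z::
:::::Z::
:::ZZ:::
::::::::
step 31: ::ZZ::::
:ZZ^Z:::
:Z:::Z::
:::::Z::
:::ZZ:::
::::::::
step 32: ::ZZ::::
:Z<:Z:::
:Z:::Z::
:::::Z::
:::ZZ:::
::::::::
step 33: ::ZZ::::
:Z::Z:::
:Zv::Z::
:::::Z::
:::ZZ:::
::::::::
step 34: ::ZZ::::
:Z::Z:::
:<Z::Z::
:::::Z::
:::ZZ:::
::::::::
step 35: ::ZZ::::
:Z::Z:::
::Z::Z::
:v:::Z::
:::ZZ:::
::::::::

3,1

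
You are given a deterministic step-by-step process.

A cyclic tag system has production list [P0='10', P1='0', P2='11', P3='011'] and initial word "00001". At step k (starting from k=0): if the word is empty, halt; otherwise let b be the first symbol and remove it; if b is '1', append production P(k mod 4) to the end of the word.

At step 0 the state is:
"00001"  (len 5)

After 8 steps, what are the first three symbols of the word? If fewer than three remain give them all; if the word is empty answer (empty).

(empty)

0) "00001"  (len 5)
1) "0001"  (len 4)
2) "001"  (len 3)
3) "01"  (len 2)
4) "1"  (len 1)
5) "10"  (len 2)
6) "00"  (len 2)
7) "0"  (len 1)
8) (halted — word empty)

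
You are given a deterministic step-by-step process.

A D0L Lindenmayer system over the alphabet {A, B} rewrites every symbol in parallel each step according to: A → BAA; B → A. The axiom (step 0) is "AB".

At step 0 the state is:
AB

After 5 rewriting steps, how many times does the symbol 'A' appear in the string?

k=0  AB
k=1  BAAA
k=2  ABAABAABAA
k=3  BAAABAABAAABAABAAABAABAA
k=4  ABAABAABAAABAABAAABAABAABAAABAABAAABAABAABAAABAABAAABAABAA
k=5  BAAABAABAAABAABAAABAABAABAAABAABAAABAABAABAAABAABAAABAABAA…BAAABAABAAABAABAAABAABAABAAABAABAAABAABAABAAABAABAAABAABAA  (len 140)

99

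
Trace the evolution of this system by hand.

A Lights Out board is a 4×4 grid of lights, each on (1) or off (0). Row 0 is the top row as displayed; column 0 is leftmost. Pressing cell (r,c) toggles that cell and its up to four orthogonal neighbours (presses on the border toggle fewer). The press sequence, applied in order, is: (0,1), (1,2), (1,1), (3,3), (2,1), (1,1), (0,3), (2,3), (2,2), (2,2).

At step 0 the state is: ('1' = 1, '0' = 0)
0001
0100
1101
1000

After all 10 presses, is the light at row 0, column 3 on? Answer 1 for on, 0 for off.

k=0  0001
0100
1101
1000
k=1  1111
0000
1101
1000
k=2  1101
0111
1111
1000
k=3  1001
1001
1011
1000
k=4  1001
1001
1010
1011
k=5  1001
1101
0100
1111
k=6  1101
0011
0000
1111
k=7  1110
0010
0000
1111
k=8  1110
0011
0011
1110
k=9  1110
0001
0100
1100
k=10  1110
0011
0011
1110

0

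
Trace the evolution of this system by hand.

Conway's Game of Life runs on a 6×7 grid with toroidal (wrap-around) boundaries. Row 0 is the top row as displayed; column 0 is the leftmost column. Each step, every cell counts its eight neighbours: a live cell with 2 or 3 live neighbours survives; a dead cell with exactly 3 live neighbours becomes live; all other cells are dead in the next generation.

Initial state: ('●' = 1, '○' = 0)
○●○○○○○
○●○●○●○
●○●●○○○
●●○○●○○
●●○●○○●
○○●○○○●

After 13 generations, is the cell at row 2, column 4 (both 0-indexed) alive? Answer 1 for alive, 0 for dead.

gen 0: ○●○○○○○
○●○●○●○
●○●●○○○
●●○○●○○
●●○●○○●
○○●○○○●
gen 1: ●●○○○○○
●●○●●○○
●○○●○○●
○○○○●○○
○○○●○●●
○○●○○○●
gen 2: ○○○●○○●
○○○●●○○
●●●●○●●
●○○●●○○
○○○●●●●
○●●○○●●
gen 3: ●○○●○○●
○●○○○○○
●●○○○●●
○○○○○○○
○●○○○○○
○○●○○○○
gen 4: ●●●○○○○
○●●○○●○
●●○○○○●
○●○○○○●
○○○○○○○
●●●○○○○
gen 5: ○○○●○○●
○○○○○○○
○○○○○●●
○●○○○○●
○○●○○○○
●○●○○○○
gen 6: ○○○○○○○
○○○○○●●
●○○○○●●
●○○○○●●
●○●○○○○
○●●●○○○
gen 7: ○○●○○○○
●○○○○●○
○○○○●○○
○○○○○●○
●○●●○○○
○●●●○○○
gen 8: ○○●●○○○
○○○○○○○
○○○○●●●
○○○●●○○
○○○●●○○
○○○○○○○
gen 9: ○○○○○○○
○○○●●●○
○○○●●●○
○○○○○○○
○○○●●○○
○○●○●○○
gen 10: ○○○○○●○
○○○●○●○
○○○●○●○
○○○○○●○
○○○●●○○
○○○○●○○
gen 11: ○○○○○●○
○○○○○●●
○○○○○●●
○○○●○●○
○○○●●●○
○○○●●●○
gen 12: ○○○○○○○
○○○○●○○
○○○○○○○
○○○●○○○
○○●○○○●
○○○●○○●
gen 13: ○○○○○○○
○○○○○○○
○○○○○○○
○○○○○○○
○○●●○○○
○○○○○○○

0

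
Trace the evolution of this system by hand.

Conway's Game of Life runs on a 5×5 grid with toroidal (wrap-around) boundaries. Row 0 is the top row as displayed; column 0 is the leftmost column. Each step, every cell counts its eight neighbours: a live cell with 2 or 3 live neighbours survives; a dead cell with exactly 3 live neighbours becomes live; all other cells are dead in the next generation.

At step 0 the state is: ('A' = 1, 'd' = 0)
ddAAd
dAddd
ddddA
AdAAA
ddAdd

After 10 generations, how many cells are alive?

2

[0] ddAAd
dAddd
ddddA
AdAAA
ddAdd
[1] dAAAd
ddAAd
dAAdA
AAAdA
ddddd
[2] dAdAd
AdddA
ddddA
ddAdA
ddddA
[3] dddAd
AddAA
ddddA
AdddA
AdAdA
[4] dAAdd
AddAd
ddddd
dAddd
AAddd
[5] ddAdA
dAAdd
ddddd
AAddd
Adddd
[6] AdAAd
dAAAd
AdAdd
AAddd
AdddA
[7] Adddd
Adddd
AddAA
ddddd
ddAAd
[8] dAddA
AAddd
AdddA
ddAdd
ddddd
[9] dAddd
dAddd
AdddA
ddddd
ddddd
[10] ddddd
dAddd
Adddd
ddddd
ddddd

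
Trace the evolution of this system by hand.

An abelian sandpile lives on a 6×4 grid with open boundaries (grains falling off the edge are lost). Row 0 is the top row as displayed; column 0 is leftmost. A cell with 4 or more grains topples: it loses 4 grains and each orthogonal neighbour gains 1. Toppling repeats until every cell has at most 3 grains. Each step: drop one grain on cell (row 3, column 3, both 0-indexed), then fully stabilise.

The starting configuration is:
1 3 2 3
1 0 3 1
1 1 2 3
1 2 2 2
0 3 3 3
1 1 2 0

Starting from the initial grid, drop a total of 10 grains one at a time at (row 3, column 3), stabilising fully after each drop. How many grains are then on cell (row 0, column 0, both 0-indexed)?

gen 0: 1 3 2 3
1 0 3 1
1 1 2 3
1 2 2 2
0 3 3 3
1 1 2 0
gen 1: 1 3 2 3
1 0 3 1
1 1 2 3
1 2 2 3
0 3 3 3
1 1 2 0
gen 2: 1 3 3 3
1 1 0 3
1 3 1 1
2 0 2 3
1 1 2 1
1 2 3 1
gen 3: 1 3 3 3
1 1 0 3
1 3 1 2
2 0 3 0
1 1 2 2
1 2 3 1
gen 4: 1 3 3 3
1 1 0 3
1 3 1 2
2 0 3 1
1 1 2 2
1 2 3 1
gen 5: 1 3 3 3
1 1 0 3
1 3 1 2
2 0 3 2
1 1 2 2
1 2 3 1
gen 6: 1 3 3 3
1 1 0 3
1 3 1 2
2 0 3 3
1 1 2 2
1 2 3 1
gen 7: 1 3 3 3
1 1 0 3
1 3 2 3
2 1 0 1
1 1 3 3
1 2 3 1
gen 8: 1 3 3 3
1 1 0 3
1 3 2 3
2 1 0 2
1 1 3 3
1 2 3 1
gen 9: 1 3 3 3
1 1 0 3
1 3 2 3
2 1 0 3
1 1 3 3
1 2 3 1
gen 10: 2 0 1 1
1 2 2 1
1 3 3 1
2 1 2 2
1 2 1 1
1 3 0 3

2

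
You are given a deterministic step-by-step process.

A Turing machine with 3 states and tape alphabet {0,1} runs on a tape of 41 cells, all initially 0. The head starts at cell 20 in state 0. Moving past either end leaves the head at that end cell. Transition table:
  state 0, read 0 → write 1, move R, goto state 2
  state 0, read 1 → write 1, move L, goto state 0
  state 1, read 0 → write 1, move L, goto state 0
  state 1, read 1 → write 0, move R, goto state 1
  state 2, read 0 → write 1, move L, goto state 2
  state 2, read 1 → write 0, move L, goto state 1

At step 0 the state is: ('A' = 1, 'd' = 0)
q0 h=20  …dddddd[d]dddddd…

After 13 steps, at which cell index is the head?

19

[0] q0 h=20  …dddddd[d]dddddd…
[1] q2 h=21  …dddddA[d]dddddd…
[2] q2 h=20  …dddddd[A]Addddd…
[3] q1 h=19  …dddddd[d]dAdddd…
[4] q0 h=18  …dddddd[d]AdAddd…
[5] q2 h=19  …dddddA[A]dAdddd…
[6] q1 h=18  …dddddd[A]ddAddd…
[7] q1 h=19  …dddddd[d]dAdddd…
[8] q0 h=18  …dddddd[d]AdAddd…
[9] q2 h=19  …dddddA[A]dAdddd…
[10] q1 h=18  …dddddd[A]ddAddd…
[11] q1 h=19  …dddddd[d]dAdddd…
[12] q0 h=18  …dddddd[d]AdAddd…
[13] q2 h=19  …dddddA[A]dAdddd…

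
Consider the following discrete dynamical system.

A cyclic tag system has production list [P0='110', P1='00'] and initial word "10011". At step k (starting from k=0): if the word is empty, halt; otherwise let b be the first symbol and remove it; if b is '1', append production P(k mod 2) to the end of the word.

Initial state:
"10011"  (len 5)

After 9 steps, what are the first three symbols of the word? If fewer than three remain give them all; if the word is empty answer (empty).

k=0  "10011"  (len 5)
k=1  "0011110"  (len 7)
k=2  "011110"  (len 6)
k=3  "11110"  (len 5)
k=4  "111000"  (len 6)
k=5  "11000110"  (len 8)
k=6  "100011000"  (len 9)
k=7  "00011000110"  (len 11)
k=8  "0011000110"  (len 10)
k=9  "011000110"  (len 9)

011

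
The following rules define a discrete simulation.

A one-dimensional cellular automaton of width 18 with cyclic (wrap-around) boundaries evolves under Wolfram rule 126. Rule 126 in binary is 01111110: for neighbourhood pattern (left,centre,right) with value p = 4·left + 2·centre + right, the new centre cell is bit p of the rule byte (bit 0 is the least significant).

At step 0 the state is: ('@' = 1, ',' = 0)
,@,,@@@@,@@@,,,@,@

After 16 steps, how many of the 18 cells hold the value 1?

12

step 0: ,@,,@@@@,@@@,,,@,@
step 1: @@@@@,,@@@,@@,@@@@
step 2: ,,,,@@@@,@@@@@@,,,
step 3: ,,,@@,,@@@,,,,@@,,
step 4: ,,@@@@@@,@@,,@@@@,
step 5: ,@@,,,,@@@@@@@,,@@
step 6: @@@@,,@@,,,,,@@@@@
step 7: ,,,@@@@@@,,,@@,,,,
step 8: ,,@@,,,,@@,@@@@,,,
step 9: ,@@@@,,@@@@@,,@@,,
step 10: @@,,@@@@,,,@@@@@@,
step 11: @@@@@,,@@,@@,,,,@@
step 12: ,,,,@@@@@@@@@,,@@,
step 13: ,,,@@,,,,,,,@@@@@@
step 14: @,@@@@,,,,,@@,,,,@
step 15: @@@,,@@,,,@@@@,,@@
step 16: ,,@@@@@@,@@,,@@@@,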